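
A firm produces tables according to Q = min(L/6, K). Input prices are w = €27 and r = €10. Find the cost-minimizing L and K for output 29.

L* = 174, K* = 29

With a fixed-proportions technology, the cost-minimizing bundle uses no slack in either input: L/6 = K = Q.
So L = 6·29 = 174 and K = 29.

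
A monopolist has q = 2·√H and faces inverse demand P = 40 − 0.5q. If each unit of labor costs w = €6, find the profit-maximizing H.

Marginal revenue from the inverse demand is MR = 40 − q.
The marginal product is MP_H = H^(-1/2).
A monopolist hires until marginal revenue product equals the wage: MR·MP_H = w.
At H, q = 2·√H. Substituting and solving: (40 − 2·√H)·H^(-1/2) = 6 gives H = 25.

H* = 25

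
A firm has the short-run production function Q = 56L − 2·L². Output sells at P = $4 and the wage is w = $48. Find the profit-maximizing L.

L* = 11

The marginal product of L is MP_L = 56 − 4L.
A price-taking firm hires until the value of the marginal product equals the wage: P·MP_L = w, so 4·(56 − 4L) = 48.
Then 56 − 4L = 12, giving L = 11.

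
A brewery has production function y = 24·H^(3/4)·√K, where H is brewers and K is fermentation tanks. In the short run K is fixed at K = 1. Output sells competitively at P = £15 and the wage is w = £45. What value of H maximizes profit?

H* = 1296

With K = 1, MP_H = (3/4)·24·H^(-1/4)·1^(1/2) = 18·H^(-1/4).
Profit maximization for a price taker requires P·MP_H = w: 15·18·H^(-1/4) = 45.
So H^(-1/4) = 1/6, which gives H = 1296.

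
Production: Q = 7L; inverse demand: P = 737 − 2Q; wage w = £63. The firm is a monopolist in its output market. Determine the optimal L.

Marginal revenue from the inverse demand is MR = 737 − 4Q.
The marginal product is MP_L = 7.
A monopolist hires until marginal revenue product equals the wage: MR·MP_L = w.
(737 − 28L)·7 = 63, so L = 26.

L* = 26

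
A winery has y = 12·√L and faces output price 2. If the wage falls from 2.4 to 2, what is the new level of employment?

From P·MP_L = w with MP_L = 6·L^(-1/2), the labor demand is L(w) = (12/w)^(2).
At w = 2.4: L = 25. At w = 2: L = 36.

L* = 36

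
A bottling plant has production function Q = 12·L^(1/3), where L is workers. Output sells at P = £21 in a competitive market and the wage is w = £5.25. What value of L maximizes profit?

L* = 64

MP_L = (1/3)·12·L^(-2/3) = 4·L^(-2/3).
Profit maximization for a price taker requires P·MP_L = w: 21·4·L^(-2/3) = 5.25.
So L^(-2/3) = 0.0625, which gives L = 64.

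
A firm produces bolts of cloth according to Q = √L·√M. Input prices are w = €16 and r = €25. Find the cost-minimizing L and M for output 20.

Cost minimization requires the marginal rate of technical substitution to equal the input-price ratio: MP_L/MP_M = w/r.
Here MP_L/MP_M = (1/2)·(M/L)/(1/2) = (M/L). Setting this equal to 16/25 = 0.64 gives M = 0.64L.
Substituting into Q = 20: L^(1/2)·(0.64L)^(1/2) = 20.
Solving, L = 25 and M = 16.

L* = 25, M* = 16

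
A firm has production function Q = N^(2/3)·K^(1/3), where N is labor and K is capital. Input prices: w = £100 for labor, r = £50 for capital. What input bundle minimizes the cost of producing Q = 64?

Cost minimization requires the marginal rate of technical substitution to equal the input-price ratio: MP_N/MP_K = w/r.
Here MP_N/MP_K = (2/3)·(K/N)/(1/3) = 2·(K/N). Setting this equal to 100/50 = 2 gives K = N.
Substituting into Q = 64: N^(2/3)·(N)^(1/3) = 64.
Solving, N = 64 and K = 64.

N* = 64, K* = 64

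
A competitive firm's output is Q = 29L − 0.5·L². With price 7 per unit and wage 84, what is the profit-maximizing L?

L* = 17

The marginal product of L is MP_L = 29 − L.
A price-taking firm hires until the value of the marginal product equals the wage: P·MP_L = w, so 7·(29 − L) = 84.
Then 29 − L = 12, giving L = 17.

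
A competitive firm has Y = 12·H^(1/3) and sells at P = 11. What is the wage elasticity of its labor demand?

MP_H = (1/3)·12·H^(-2/3), so P·MP_H = w gives 44·H^(-2/3) = w.
Solving, H(w) = (44/w)^(3/2). This is a constant-elasticity form: H ∝ w^(−3/2), so ε = −3/2.

ε = -1.5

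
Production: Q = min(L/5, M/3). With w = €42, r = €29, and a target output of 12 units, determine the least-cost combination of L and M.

L* = 60, M* = 36

With a fixed-proportions technology, the cost-minimizing bundle uses no slack in either input: L/5 = M/3 = Q.
So L = 5·12 = 60 and M = 3·12 = 36.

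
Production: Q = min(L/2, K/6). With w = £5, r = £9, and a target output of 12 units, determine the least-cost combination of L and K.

L* = 24, K* = 72

With a fixed-proportions technology, the cost-minimizing bundle uses no slack in either input: L/2 = K/6 = Q.
So L = 2·12 = 24 and K = 6·12 = 72.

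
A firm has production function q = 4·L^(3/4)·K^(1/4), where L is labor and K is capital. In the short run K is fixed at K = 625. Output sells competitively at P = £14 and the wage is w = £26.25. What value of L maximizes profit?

L* = 4096

With K = 625, MP_L = (3/4)·4·L^(-1/4)·625^(1/4) = 15·L^(-1/4).
Profit maximization for a price taker requires P·MP_L = w: 14·15·L^(-1/4) = 26.25.
So L^(-1/4) = 0.125, which gives L = 4096.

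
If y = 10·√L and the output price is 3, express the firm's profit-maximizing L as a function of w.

MP_L = (1/2)·10·L^(-1/2) = 5·L^(-1/2).
Setting P·MP_L = w: 15·L^(-1/2) = w.
Solving for L: L^(-1/2) = w/15, so L = (15/w)^(2).

L(w) = 225/w²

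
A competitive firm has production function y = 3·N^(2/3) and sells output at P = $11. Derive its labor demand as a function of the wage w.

MP_N = (2/3)·3·N^(-1/3) = 2·N^(-1/3).
Setting P·MP_N = w: 22·N^(-1/3) = w.
Solving for N: N^(-1/3) = w/22, so N = (22/w)^(3).

N(w) = 10648/w³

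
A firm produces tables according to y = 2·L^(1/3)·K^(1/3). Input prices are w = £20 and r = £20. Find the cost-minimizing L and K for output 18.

L* = 27, K* = 27

Cost minimization requires the marginal rate of technical substitution to equal the input-price ratio: MP_L/MP_K = w/r.
Here MP_L/MP_K = (1/3)·(K/L)/(1/3) = (K/L). Setting this equal to 20/20 = 1 gives K = L.
Substituting into y = 18: 2·L^(1/3)·(L)^(1/3) = 18.
Solving, L = 27 and K = 27.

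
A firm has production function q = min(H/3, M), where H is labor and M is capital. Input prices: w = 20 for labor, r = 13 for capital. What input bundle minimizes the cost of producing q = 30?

H* = 90, M* = 30

With a fixed-proportions technology, the cost-minimizing bundle uses no slack in either input: H/3 = M = q.
So H = 3·30 = 90 and M = 30.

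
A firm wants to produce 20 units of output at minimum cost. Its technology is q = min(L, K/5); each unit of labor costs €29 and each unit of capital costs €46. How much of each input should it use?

L* = 20, K* = 100

With a fixed-proportions technology, the cost-minimizing bundle uses no slack in either input: L = K/5 = q.
So L = 20 and K = 5·20 = 100.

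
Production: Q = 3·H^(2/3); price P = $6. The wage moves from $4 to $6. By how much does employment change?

From P·MP_H = w with MP_H = 2·H^(-1/3), the labor demand is H(w) = (12/w)^(3).
At w = 4: H = 27. At w = 6: H = 8.
ΔH = 8 − 27 = -19.

ΔH = -19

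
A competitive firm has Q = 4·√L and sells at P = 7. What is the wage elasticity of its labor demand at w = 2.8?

ε = -2

MP_L = (1/2)·4·L^(-1/2), so P·MP_L = w gives 14·L^(-1/2) = w.
Solving, L(w) = (14/w)^(2). This is a constant-elasticity form: L ∝ w^(−2), so ε = −2.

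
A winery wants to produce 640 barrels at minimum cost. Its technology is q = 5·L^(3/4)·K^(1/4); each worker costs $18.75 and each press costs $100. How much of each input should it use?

Cost minimization requires the marginal rate of technical substitution to equal the input-price ratio: MP_L/MP_K = w/r.
Here MP_L/MP_K = (3/4)·(K/L)/(1/4) = 3·(K/L). Setting this equal to 18.75/100 = 0.1875 gives K = 0.0625L.
Substituting into q = 640: 5·L^(3/4)·(0.0625L)^(1/4) = 640.
Solving, L = 256 and K = 16.

L* = 256, K* = 16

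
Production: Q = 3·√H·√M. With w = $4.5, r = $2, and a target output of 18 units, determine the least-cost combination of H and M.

H* = 4, M* = 9

Cost minimization requires the marginal rate of technical substitution to equal the input-price ratio: MP_H/MP_M = w/r.
Here MP_H/MP_M = (1/2)·(M/H)/(1/2) = (M/H). Setting this equal to 4.5/2 = 2.25 gives M = 2.25H.
Substituting into Q = 18: 3·H^(1/2)·(2.25H)^(1/2) = 18.
Solving, H = 4 and M = 9.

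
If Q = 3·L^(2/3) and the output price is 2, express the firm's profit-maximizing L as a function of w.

L(w) = 64/w³

MP_L = (2/3)·3·L^(-1/3) = 2·L^(-1/3).
Setting P·MP_L = w: 4·L^(-1/3) = w.
Solving for L: L^(-1/3) = w/4, so L = (4/w)^(3).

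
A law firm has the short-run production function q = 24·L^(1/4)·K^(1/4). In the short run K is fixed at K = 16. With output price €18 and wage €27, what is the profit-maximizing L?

L* = 16

With K = 16, MP_L = (1/4)·24·L^(-3/4)·16^(1/4) = 12·L^(-3/4).
Profit maximization for a price taker requires P·MP_L = w: 18·12·L^(-3/4) = 27.
So L^(-3/4) = 0.125, which gives L = 16.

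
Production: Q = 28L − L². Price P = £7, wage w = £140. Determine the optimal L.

L* = 4

The marginal product of L is MP_L = 28 − 2L.
A price-taking firm hires until the value of the marginal product equals the wage: P·MP_L = w, so 7·(28 − 2L) = 140.
Then 28 − 2L = 20, giving L = 4.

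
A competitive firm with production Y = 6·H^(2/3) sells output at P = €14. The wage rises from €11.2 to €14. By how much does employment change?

From P·MP_H = w with MP_H = 4·H^(-1/3), the labor demand is H(w) = (56/w)^(3).
At w = 11.2: H = 125. At w = 14: H = 64.
ΔH = 64 − 125 = -61.

ΔH = -61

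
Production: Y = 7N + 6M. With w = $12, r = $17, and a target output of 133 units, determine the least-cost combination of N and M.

N* = 19, M* = 0

The inputs are perfect substitutes, so the firm uses whichever has the lower cost per unit of output.
Cost per unit of output via N is w/7 = 12/7; via M it is r/6 = 17/6. N is cheaper.
Producing Y = 133 with N alone: N = 19, M = 0.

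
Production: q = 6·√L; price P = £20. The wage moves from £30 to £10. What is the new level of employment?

L* = 36

From P·MP_L = w with MP_L = 3·L^(-1/2), the labor demand is L(w) = (60/w)^(2).
At w = 30: L = 4. At w = 10: L = 36.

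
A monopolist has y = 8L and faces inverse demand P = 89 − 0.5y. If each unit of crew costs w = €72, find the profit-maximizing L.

L* = 10

Marginal revenue from the inverse demand is MR = 89 − y.
The marginal product is MP_L = 8.
A monopolist hires until marginal revenue product equals the wage: MR·MP_L = w.
(89 − 8L)·8 = 72, so L = 10.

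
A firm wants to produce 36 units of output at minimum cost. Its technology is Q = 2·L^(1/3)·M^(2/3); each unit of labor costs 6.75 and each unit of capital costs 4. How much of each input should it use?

L* = 8, M* = 27

Cost minimization requires the marginal rate of technical substitution to equal the input-price ratio: MP_L/MP_M = w/r.
Here MP_L/MP_M = (1/3)·(M/L)/(2/3) = 0.5·(M/L). Setting this equal to 6.75/4 = 1.6875 gives M = 3.375L.
Substituting into Q = 36: 2·L^(1/3)·(3.375L)^(2/3) = 36.
Solving, L = 8 and M = 27.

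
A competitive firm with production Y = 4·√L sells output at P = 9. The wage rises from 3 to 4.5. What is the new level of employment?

L* = 16

From P·MP_L = w with MP_L = 2·L^(-1/2), the labor demand is L(w) = (18/w)^(2).
At w = 3: L = 36. At w = 4.5: L = 16.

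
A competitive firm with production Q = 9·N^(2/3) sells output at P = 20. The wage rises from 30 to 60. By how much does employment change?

From P·MP_N = w with MP_N = 6·N^(-1/3), the labor demand is N(w) = (120/w)^(3).
At w = 30: N = 64. At w = 60: N = 8.
ΔN = 8 − 64 = -56.

ΔN = -56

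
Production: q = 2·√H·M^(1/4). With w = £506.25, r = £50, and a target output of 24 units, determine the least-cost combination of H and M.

Cost minimization requires the marginal rate of technical substitution to equal the input-price ratio: MP_H/MP_M = w/r.
Here MP_H/MP_M = (1/2)·(M/H)/(1/4) = 2·(M/H). Setting this equal to 506.25/50 = 10.125 gives M = 5.0625H.
Substituting into q = 24: 2·H^(1/2)·(5.0625H)^(1/4) = 24.
Solving, H = 16 and M = 81.

H* = 16, M* = 81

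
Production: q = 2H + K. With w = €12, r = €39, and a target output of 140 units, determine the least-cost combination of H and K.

The inputs are perfect substitutes, so the firm uses whichever has the lower cost per unit of output.
Cost per unit of output via H is 6; via K it is 39. H is cheaper.
Producing q = 140 with H alone: H = 70, K = 0.

H* = 70, K* = 0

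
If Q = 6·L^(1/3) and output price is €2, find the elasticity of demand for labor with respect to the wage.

MP_L = (1/3)·6·L^(-2/3), so P·MP_L = w gives 4·L^(-2/3) = w.
Solving, L(w) = (4/w)^(3/2). This is a constant-elasticity form: L ∝ w^(−3/2), so ε = −3/2.

ε = -1.5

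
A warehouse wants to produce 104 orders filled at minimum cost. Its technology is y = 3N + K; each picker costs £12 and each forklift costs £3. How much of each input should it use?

N* = 0, K* = 104

The inputs are perfect substitutes, so the firm uses whichever has the lower cost per unit of output.
Cost per unit of output via N is 4; via K it is 3. K is cheaper.
Producing y = 104 with K alone: N = 0, K = 104.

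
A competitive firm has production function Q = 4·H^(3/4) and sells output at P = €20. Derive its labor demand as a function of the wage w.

MP_H = (3/4)·4·H^(-1/4) = 3·H^(-1/4).
Setting P·MP_H = w: 60·H^(-1/4) = w.
Solving for H: H^(-1/4) = w/60, so H = (60/w)^(4).

H(w) = (60/w)^(4)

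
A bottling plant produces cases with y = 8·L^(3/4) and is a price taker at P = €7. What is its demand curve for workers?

L(w) = 3111696/w^(4)

MP_L = (3/4)·8·L^(-1/4) = 6·L^(-1/4).
Setting P·MP_L = w: 42·L^(-1/4) = w.
Solving for L: L^(-1/4) = w/42, so L = (42/w)^(4).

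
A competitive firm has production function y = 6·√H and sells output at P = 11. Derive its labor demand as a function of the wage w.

MP_H = (1/2)·6·H^(-1/2) = 3·H^(-1/2).
Setting P·MP_H = w: 33·H^(-1/2) = w.
Solving for H: H^(-1/2) = w/33, so H = (33/w)^(2).

H(w) = 1089/w²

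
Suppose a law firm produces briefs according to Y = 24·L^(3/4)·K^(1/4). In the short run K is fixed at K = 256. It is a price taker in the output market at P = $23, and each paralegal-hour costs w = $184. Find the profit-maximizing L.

With K = 256, MP_L = (3/4)·24·L^(-1/4)·256^(1/4) = 72·L^(-1/4).
Profit maximization for a price taker requires P·MP_L = w: 23·72·L^(-1/4) = 184.
So L^(-1/4) = 1/9, which gives L = 6561.

L* = 6561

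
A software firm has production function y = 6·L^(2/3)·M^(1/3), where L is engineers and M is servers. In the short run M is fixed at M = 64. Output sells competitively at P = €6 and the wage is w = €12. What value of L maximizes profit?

With M = 64, MP_L = (2/3)·6·L^(-1/3)·64^(1/3) = 16·L^(-1/3).
Profit maximization for a price taker requires P·MP_L = w: 6·16·L^(-1/3) = 12.
So L^(-1/3) = 0.125, which gives L = 512.

L* = 512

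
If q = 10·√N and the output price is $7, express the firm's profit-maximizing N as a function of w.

N(w) = 1225/w²

MP_N = (1/2)·10·N^(-1/2) = 5·N^(-1/2).
Setting P·MP_N = w: 35·N^(-1/2) = w.
Solving for N: N^(-1/2) = w/35, so N = (35/w)^(2).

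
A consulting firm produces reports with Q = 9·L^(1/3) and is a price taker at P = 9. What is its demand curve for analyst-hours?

MP_L = (1/3)·9·L^(-2/3) = 3·L^(-2/3).
Setting P·MP_L = w: 27·L^(-2/3) = w.
Solving for L: L^(-2/3) = w/27, so L = (27/w)^(3/2).

L(w) = (27/w)^(3/2)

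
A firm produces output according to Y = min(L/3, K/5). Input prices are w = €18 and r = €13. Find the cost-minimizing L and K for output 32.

L* = 96, K* = 160

With a fixed-proportions technology, the cost-minimizing bundle uses no slack in either input: L/3 = K/5 = Y.
So L = 3·32 = 96 and K = 5·32 = 160.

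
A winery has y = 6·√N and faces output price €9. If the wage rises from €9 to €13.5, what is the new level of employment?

N* = 4

From P·MP_N = w with MP_N = 3·N^(-1/2), the labor demand is N(w) = (27/w)^(2).
At w = 9: N = 9. At w = 13.5: N = 4.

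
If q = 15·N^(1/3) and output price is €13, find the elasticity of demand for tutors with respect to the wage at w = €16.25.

MP_N = (1/3)·15·N^(-2/3), so P·MP_N = w gives 65·N^(-2/3) = w.
Solving, N(w) = (65/w)^(3/2). This is a constant-elasticity form: N ∝ w^(−3/2), so ε = −3/2.

ε = -1.5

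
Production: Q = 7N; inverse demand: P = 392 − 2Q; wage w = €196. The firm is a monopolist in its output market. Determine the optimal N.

N* = 13

Marginal revenue from the inverse demand is MR = 392 − 4Q.
The marginal product is MP_N = 7.
A monopolist hires until marginal revenue product equals the wage: MR·MP_N = w.
(392 − 28N)·7 = 196, so N = 13.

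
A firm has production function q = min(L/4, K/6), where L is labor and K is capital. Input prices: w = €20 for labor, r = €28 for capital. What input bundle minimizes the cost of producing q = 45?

With a fixed-proportions technology, the cost-minimizing bundle uses no slack in either input: L/4 = K/6 = q.
So L = 4·45 = 180 and K = 6·45 = 270.

L* = 180, K* = 270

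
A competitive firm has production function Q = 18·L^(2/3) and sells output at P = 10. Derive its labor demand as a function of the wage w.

MP_L = (2/3)·18·L^(-1/3) = 12·L^(-1/3).
Setting P·MP_L = w: 120·L^(-1/3) = w.
Solving for L: L^(-1/3) = w/120, so L = (120/w)^(3).

L(w) = 1728000/w³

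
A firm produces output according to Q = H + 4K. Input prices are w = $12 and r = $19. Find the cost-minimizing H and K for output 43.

The inputs are perfect substitutes, so the firm uses whichever has the lower cost per unit of output.
Cost per unit of output via H is 12; via K it is 4.75. K is cheaper.
Producing Q = 43 with K alone: H = 0, K = 10.75.

H* = 0, K* = 10.75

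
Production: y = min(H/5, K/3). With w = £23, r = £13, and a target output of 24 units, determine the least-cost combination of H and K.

With a fixed-proportions technology, the cost-minimizing bundle uses no slack in either input: H/5 = K/3 = y.
So H = 5·24 = 120 and K = 3·24 = 72.

H* = 120, K* = 72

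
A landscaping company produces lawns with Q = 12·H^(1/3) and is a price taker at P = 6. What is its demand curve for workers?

H(w) = (24/w)^(3/2)

MP_H = (1/3)·12·H^(-2/3) = 4·H^(-2/3).
Setting P·MP_H = w: 24·H^(-2/3) = w.
Solving for H: H^(-2/3) = w/24, so H = (24/w)^(3/2).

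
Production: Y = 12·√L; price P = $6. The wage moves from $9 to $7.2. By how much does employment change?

ΔL = 9

From P·MP_L = w with MP_L = 6·L^(-1/2), the labor demand is L(w) = (36/w)^(2).
At w = 9: L = 16. At w = 7.2: L = 25.
ΔL = 25 − 16 = 9.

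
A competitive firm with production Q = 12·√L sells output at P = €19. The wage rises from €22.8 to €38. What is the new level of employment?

From P·MP_L = w with MP_L = 6·L^(-1/2), the labor demand is L(w) = (114/w)^(2).
At w = 22.8: L = 25. At w = 38: L = 9.

L* = 9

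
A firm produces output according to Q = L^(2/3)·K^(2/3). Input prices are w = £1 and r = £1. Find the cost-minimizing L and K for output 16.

L* = 8, K* = 8

Cost minimization requires the marginal rate of technical substitution to equal the input-price ratio: MP_L/MP_K = w/r.
Here MP_L/MP_K = (2/3)·(K/L)/(2/3) = (K/L). Setting this equal to 1/1 = 1 gives K = L.
Substituting into Q = 16: L^(2/3)·(L)^(2/3) = 16.
Solving, L = 8 and K = 8.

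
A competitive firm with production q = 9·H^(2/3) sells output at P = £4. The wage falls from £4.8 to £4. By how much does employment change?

From P·MP_H = w with MP_H = 6·H^(-1/3), the labor demand is H(w) = (24/w)^(3).
At w = 4.8: H = 125. At w = 4: H = 216.
ΔH = 216 − 125 = 91.

ΔH = 91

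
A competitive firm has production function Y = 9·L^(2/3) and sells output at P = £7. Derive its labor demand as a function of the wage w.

L(w) = 74088/w³

MP_L = (2/3)·9·L^(-1/3) = 6·L^(-1/3).
Setting P·MP_L = w: 42·L^(-1/3) = w.
Solving for L: L^(-1/3) = w/42, so L = (42/w)^(3).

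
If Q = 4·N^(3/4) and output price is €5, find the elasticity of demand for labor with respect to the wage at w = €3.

ε = -4

MP_N = (3/4)·4·N^(-1/4), so P·MP_N = w gives 15·N^(-1/4) = w.
Solving, N(w) = (15/w)^(4). This is a constant-elasticity form: N ∝ w^(−4), so ε = −4.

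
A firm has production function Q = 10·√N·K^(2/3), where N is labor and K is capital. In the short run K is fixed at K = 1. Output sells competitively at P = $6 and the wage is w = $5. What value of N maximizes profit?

N* = 36

With K = 1, MP_N = (1/2)·10·N^(-1/2)·1^(2/3) = 5·N^(-1/2).
Profit maximization for a price taker requires P·MP_N = w: 6·5·N^(-1/2) = 5.
So N^(-1/2) = 1/6, which gives N = 36.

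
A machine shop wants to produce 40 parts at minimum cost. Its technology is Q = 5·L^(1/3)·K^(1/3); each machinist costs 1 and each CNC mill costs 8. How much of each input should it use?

L* = 64, K* = 8

Cost minimization requires the marginal rate of technical substitution to equal the input-price ratio: MP_L/MP_K = w/r.
Here MP_L/MP_K = (1/3)·(K/L)/(1/3) = (K/L). Setting this equal to 1/8 = 0.125 gives K = 0.125L.
Substituting into Q = 40: 5·L^(1/3)·(0.125L)^(1/3) = 40.
Solving, L = 64 and K = 8.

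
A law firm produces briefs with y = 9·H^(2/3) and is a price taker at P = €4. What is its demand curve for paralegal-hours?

H(w) = 13824/w³

MP_H = (2/3)·9·H^(-1/3) = 6·H^(-1/3).
Setting P·MP_H = w: 24·H^(-1/3) = w.
Solving for H: H^(-1/3) = w/24, so H = (24/w)^(3).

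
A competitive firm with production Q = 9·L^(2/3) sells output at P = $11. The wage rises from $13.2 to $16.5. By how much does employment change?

From P·MP_L = w with MP_L = 6·L^(-1/3), the labor demand is L(w) = (66/w)^(3).
At w = 13.2: L = 125. At w = 16.5: L = 64.
ΔL = 64 − 125 = -61.

ΔL = -61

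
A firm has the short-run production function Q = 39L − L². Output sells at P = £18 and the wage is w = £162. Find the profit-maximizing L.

L* = 15

The marginal product of L is MP_L = 39 − 2L.
A price-taking firm hires until the value of the marginal product equals the wage: P·MP_L = w, so 18·(39 − 2L) = 162.
Then 39 − 2L = 9, giving L = 15.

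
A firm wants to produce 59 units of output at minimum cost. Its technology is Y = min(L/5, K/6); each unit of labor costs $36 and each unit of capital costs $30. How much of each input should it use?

With a fixed-proportions technology, the cost-minimizing bundle uses no slack in either input: L/5 = K/6 = Y.
So L = 5·59 = 295 and K = 6·59 = 354.

L* = 295, K* = 354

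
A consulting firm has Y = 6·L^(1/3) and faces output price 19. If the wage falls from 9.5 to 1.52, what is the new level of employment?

From P·MP_L = w with MP_L = 2·L^(-2/3), the labor demand is L(w) = (38/w)^(3/2).
At w = 9.5: L = 8. At w = 1.52: L = 125.

L* = 125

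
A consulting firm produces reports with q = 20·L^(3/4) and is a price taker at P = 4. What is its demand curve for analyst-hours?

L(w) = (60/w)^(4)

MP_L = (3/4)·20·L^(-1/4) = 15·L^(-1/4).
Setting P·MP_L = w: 60·L^(-1/4) = w.
Solving for L: L^(-1/4) = w/60, so L = (60/w)^(4).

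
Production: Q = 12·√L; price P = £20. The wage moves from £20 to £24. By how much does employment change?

From P·MP_L = w with MP_L = 6·L^(-1/2), the labor demand is L(w) = (120/w)^(2).
At w = 20: L = 36. At w = 24: L = 25.
ΔL = 25 − 36 = -11.

ΔL = -11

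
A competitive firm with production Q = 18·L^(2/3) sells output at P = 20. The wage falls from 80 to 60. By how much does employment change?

ΔL = 37

From P·MP_L = w with MP_L = 12·L^(-1/3), the labor demand is L(w) = (240/w)^(3).
At w = 80: L = 27. At w = 60: L = 64.
ΔL = 64 − 27 = 37.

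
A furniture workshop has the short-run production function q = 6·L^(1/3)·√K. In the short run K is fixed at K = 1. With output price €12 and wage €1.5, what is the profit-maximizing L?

L* = 64

With K = 1, MP_L = (1/3)·6·L^(-2/3)·1^(1/2) = 2·L^(-2/3).
Profit maximization for a price taker requires P·MP_L = w: 12·2·L^(-2/3) = 1.5.
So L^(-2/3) = 0.0625, which gives L = 64.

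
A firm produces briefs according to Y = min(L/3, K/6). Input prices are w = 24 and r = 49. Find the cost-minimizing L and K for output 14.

With a fixed-proportions technology, the cost-minimizing bundle uses no slack in either input: L/3 = K/6 = Y.
So L = 3·14 = 42 and K = 6·14 = 84.

L* = 42, K* = 84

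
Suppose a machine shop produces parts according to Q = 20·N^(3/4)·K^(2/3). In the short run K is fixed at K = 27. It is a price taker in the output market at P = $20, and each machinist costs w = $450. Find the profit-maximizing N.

With K = 27, MP_N = (3/4)·20·N^(-1/4)·27^(2/3) = 135·N^(-1/4).
Profit maximization for a price taker requires P·MP_N = w: 20·135·N^(-1/4) = 450.
So N^(-1/4) = 1/6, which gives N = 1296.

N* = 1296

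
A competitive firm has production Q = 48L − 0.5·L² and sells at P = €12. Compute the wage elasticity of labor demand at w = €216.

From P·MP_L = w with MP_L = 48 − L, labor demand is L(w) = 48 − w/12.
dL/dw = −1/(12) = -1/12.
At w = 216, L = 30, so ε = (dL/dw)·(w/L) = (-1/12)·(216/30) = -0.6.

ε = -0.6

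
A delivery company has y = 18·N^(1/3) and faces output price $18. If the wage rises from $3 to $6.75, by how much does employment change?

From P·MP_N = w with MP_N = 6·N^(-2/3), the labor demand is N(w) = (108/w)^(3/2).
At w = 3: N = 216. At w = 6.75: N = 64.
ΔN = 64 − 216 = -152.

ΔN = -152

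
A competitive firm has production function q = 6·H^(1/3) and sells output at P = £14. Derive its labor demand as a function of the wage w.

MP_H = (1/3)·6·H^(-2/3) = 2·H^(-2/3).
Setting P·MP_H = w: 28·H^(-2/3) = w.
Solving for H: H^(-2/3) = w/28, so H = (28/w)^(3/2).

H(w) = (28/w)^(3/2)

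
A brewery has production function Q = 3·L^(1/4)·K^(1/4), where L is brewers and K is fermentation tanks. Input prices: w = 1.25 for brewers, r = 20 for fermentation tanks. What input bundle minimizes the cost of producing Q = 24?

Cost minimization requires the marginal rate of technical substitution to equal the input-price ratio: MP_L/MP_K = w/r.
Here MP_L/MP_K = (1/4)·(K/L)/(1/4) = (K/L). Setting this equal to 1.25/20 = 0.0625 gives K = 0.0625L.
Substituting into Q = 24: 3·L^(1/4)·(0.0625L)^(1/4) = 24.
Solving, L = 256 and K = 16.

L* = 256, K* = 16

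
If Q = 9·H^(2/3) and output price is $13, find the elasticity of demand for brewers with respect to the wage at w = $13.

MP_H = (2/3)·9·H^(-1/3), so P·MP_H = w gives 78·H^(-1/3) = w.
Solving, H(w) = (78/w)^(3). This is a constant-elasticity form: H ∝ w^(−3), so ε = −3.

ε = -3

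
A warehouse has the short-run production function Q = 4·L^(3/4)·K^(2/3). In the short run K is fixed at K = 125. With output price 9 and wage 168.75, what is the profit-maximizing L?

L* = 256

With K = 125, MP_L = (3/4)·4·L^(-1/4)·125^(2/3) = 75·L^(-1/4).
Profit maximization for a price taker requires P·MP_L = w: 9·75·L^(-1/4) = 168.75.
So L^(-1/4) = 0.25, which gives L = 256.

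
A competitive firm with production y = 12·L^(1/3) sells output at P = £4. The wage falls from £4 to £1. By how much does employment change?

From P·MP_L = w with MP_L = 4·L^(-2/3), the labor demand is L(w) = (16/w)^(3/2).
At w = 4: L = 8. At w = 1: L = 64.
ΔL = 64 − 8 = 56.

ΔL = 56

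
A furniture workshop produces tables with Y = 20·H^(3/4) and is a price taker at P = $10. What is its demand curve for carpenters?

H(w) = (150/w)^(4)

MP_H = (3/4)·20·H^(-1/4) = 15·H^(-1/4).
Setting P·MP_H = w: 150·H^(-1/4) = w.
Solving for H: H^(-1/4) = w/150, so H = (150/w)^(4).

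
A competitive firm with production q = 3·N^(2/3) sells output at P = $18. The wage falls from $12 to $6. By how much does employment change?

From P·MP_N = w with MP_N = 2·N^(-1/3), the labor demand is N(w) = (36/w)^(3).
At w = 12: N = 27. At w = 6: N = 216.
ΔN = 216 − 27 = 189.

ΔN = 189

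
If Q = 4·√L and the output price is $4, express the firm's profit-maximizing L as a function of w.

MP_L = (1/2)·4·L^(-1/2) = 2·L^(-1/2).
Setting P·MP_L = w: 8·L^(-1/2) = w.
Solving for L: L^(-1/2) = w/8, so L = (8/w)^(2).

L(w) = 64/w²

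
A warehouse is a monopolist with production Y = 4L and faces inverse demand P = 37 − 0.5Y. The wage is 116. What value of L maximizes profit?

L* = 2

Marginal revenue from the inverse demand is MR = 37 − Y.
The marginal product is MP_L = 4.
A monopolist hires until marginal revenue product equals the wage: MR·MP_L = w.
(37 − 4L)·4 = 116, so L = 2.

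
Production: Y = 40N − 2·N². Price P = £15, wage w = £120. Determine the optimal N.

N* = 8

The marginal product of N is MP_N = 40 − 4N.
A price-taking firm hires until the value of the marginal product equals the wage: P·MP_N = w, so 15·(40 − 4N) = 120.
Then 40 − 4N = 8, giving N = 8.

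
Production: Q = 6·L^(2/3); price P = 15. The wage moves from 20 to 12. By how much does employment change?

From P·MP_L = w with MP_L = 4·L^(-1/3), the labor demand is L(w) = (60/w)^(3).
At w = 20: L = 27. At w = 12: L = 125.
ΔL = 125 − 27 = 98.

ΔL = 98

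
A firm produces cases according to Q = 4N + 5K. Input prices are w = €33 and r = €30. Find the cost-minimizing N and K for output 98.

N* = 0, K* = 19.6

The inputs are perfect substitutes, so the firm uses whichever has the lower cost per unit of output.
Cost per unit of output via N is w/4 = 8.25; via K it is r/5 = 6. K is cheaper.
Producing Q = 98 with K alone: N = 0, K = 19.6.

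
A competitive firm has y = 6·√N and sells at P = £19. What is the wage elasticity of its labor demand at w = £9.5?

ε = -2

MP_N = (1/2)·6·N^(-1/2), so P·MP_N = w gives 57·N^(-1/2) = w.
Solving, N(w) = (57/w)^(2). This is a constant-elasticity form: N ∝ w^(−2), so ε = −2.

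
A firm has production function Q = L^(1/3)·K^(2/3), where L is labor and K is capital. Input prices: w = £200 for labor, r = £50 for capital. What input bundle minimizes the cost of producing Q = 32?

Cost minimization requires the marginal rate of technical substitution to equal the input-price ratio: MP_L/MP_K = w/r.
Here MP_L/MP_K = (1/3)·(K/L)/(2/3) = 0.5·(K/L). Setting this equal to 200/50 = 4 gives K = 8L.
Substituting into Q = 32: L^(1/3)·(8L)^(2/3) = 32.
Solving, L = 8 and K = 64.

L* = 8, K* = 64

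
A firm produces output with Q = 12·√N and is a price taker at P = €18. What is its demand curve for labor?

MP_N = (1/2)·12·N^(-1/2) = 6·N^(-1/2).
Setting P·MP_N = w: 108·N^(-1/2) = w.
Solving for N: N^(-1/2) = w/108, so N = (108/w)^(2).

N(w) = 11664/w²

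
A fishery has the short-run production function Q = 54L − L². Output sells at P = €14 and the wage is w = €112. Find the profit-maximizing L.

L* = 23

The marginal product of L is MP_L = 54 − 2L.
A price-taking firm hires until the value of the marginal product equals the wage: P·MP_L = w, so 14·(54 − 2L) = 112.
Then 54 − 2L = 8, giving L = 23.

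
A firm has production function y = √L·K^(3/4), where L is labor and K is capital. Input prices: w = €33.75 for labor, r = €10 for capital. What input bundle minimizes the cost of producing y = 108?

Cost minimization requires the marginal rate of technical substitution to equal the input-price ratio: MP_L/MP_K = w/r.
Here MP_L/MP_K = (1/2)·(K/L)/(3/4) = (2/3)·(K/L). Setting this equal to 33.75/10 = 3.375 gives K = 5.0625L.
Substituting into y = 108: L^(1/2)·(5.0625L)^(3/4) = 108.
Solving, L = 16 and K = 81.

L* = 16, K* = 81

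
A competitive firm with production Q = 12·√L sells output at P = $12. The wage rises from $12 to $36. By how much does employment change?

ΔL = -32

From P·MP_L = w with MP_L = 6·L^(-1/2), the labor demand is L(w) = (72/w)^(2).
At w = 12: L = 36. At w = 36: L = 4.
ΔL = 4 − 36 = -32.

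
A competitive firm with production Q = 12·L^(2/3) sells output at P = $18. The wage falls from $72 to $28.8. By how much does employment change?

ΔL = 117

From P·MP_L = w with MP_L = 8·L^(-1/3), the labor demand is L(w) = (144/w)^(3).
At w = 72: L = 8. At w = 28.8: L = 125.
ΔL = 125 − 8 = 117.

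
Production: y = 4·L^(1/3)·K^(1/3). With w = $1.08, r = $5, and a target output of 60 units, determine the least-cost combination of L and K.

L* = 125, K* = 27

Cost minimization requires the marginal rate of technical substitution to equal the input-price ratio: MP_L/MP_K = w/r.
Here MP_L/MP_K = (1/3)·(K/L)/(1/3) = (K/L). Setting this equal to 1.08/5 = 0.216 gives K = 0.216L.
Substituting into y = 60: 4·L^(1/3)·(0.216L)^(1/3) = 60.
Solving, L = 125 and K = 27.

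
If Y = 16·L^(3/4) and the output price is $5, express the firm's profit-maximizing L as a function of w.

MP_L = (3/4)·16·L^(-1/4) = 12·L^(-1/4).
Setting P·MP_L = w: 60·L^(-1/4) = w.
Solving for L: L^(-1/4) = w/60, so L = (60/w)^(4).

L(w) = (60/w)^(4)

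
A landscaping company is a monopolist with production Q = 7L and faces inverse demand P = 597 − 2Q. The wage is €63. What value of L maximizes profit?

L* = 21

Marginal revenue from the inverse demand is MR = 597 − 4Q.
The marginal product is MP_L = 7.
A monopolist hires until marginal revenue product equals the wage: MR·MP_L = w.
(597 − 28L)·7 = 63, so L = 21.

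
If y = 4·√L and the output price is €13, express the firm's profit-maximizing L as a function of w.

MP_L = (1/2)·4·L^(-1/2) = 2·L^(-1/2).
Setting P·MP_L = w: 26·L^(-1/2) = w.
Solving for L: L^(-1/2) = w/26, so L = (26/w)^(2).

L(w) = 676/w²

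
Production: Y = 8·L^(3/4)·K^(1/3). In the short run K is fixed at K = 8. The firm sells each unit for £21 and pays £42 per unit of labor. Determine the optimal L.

L* = 1296

With K = 8, MP_L = (3/4)·8·L^(-1/4)·8^(1/3) = 12·L^(-1/4).
Profit maximization for a price taker requires P·MP_L = w: 21·12·L^(-1/4) = 42.
So L^(-1/4) = 1/6, which gives L = 1296.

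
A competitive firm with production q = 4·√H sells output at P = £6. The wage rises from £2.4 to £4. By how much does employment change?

From P·MP_H = w with MP_H = 2·H^(-1/2), the labor demand is H(w) = (12/w)^(2).
At w = 2.4: H = 25. At w = 4: H = 9.
ΔH = 9 − 25 = -16.

ΔH = -16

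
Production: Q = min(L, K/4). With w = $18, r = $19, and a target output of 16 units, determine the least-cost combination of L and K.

L* = 16, K* = 64

With a fixed-proportions technology, the cost-minimizing bundle uses no slack in either input: L = K/4 = Q.
So L = 16 and K = 4·16 = 64.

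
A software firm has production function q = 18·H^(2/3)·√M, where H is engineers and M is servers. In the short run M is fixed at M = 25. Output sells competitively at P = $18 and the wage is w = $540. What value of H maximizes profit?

H* = 8

With M = 25, MP_H = (2/3)·18·H^(-1/3)·25^(1/2) = 60·H^(-1/3).
Profit maximization for a price taker requires P·MP_H = w: 18·60·H^(-1/3) = 540.
So H^(-1/3) = 0.5, which gives H = 8.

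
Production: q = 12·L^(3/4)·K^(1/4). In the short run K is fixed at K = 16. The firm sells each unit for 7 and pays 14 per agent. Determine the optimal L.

With K = 16, MP_L = (3/4)·12·L^(-1/4)·16^(1/4) = 18·L^(-1/4).
Profit maximization for a price taker requires P·MP_L = w: 7·18·L^(-1/4) = 14.
So L^(-1/4) = 1/9, which gives L = 6561.

L* = 6561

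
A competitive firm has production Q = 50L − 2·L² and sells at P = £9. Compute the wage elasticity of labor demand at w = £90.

From P·MP_L = w with MP_L = 50 − 4L, labor demand is L(w) = (50 − w/9)/4.
dL/dw = −1/(36) = -1/36.
At w = 90, L = 10, so ε = (dL/dw)·(w/L) = (-1/36)·(90/10) = -0.25.

ε = -0.25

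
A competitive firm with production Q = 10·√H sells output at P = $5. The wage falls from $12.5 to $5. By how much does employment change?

ΔH = 21

From P·MP_H = w with MP_H = 5·H^(-1/2), the labor demand is H(w) = (25/w)^(2).
At w = 12.5: H = 4. At w = 5: H = 25.
ΔH = 25 − 4 = 21.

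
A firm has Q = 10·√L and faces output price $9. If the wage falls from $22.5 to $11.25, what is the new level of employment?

From P·MP_L = w with MP_L = 5·L^(-1/2), the labor demand is L(w) = (45/w)^(2).
At w = 22.5: L = 4. At w = 11.25: L = 16.

L* = 16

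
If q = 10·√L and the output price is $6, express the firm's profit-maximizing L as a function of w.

MP_L = (1/2)·10·L^(-1/2) = 5·L^(-1/2).
Setting P·MP_L = w: 30·L^(-1/2) = w.
Solving for L: L^(-1/2) = w/30, so L = (30/w)^(2).

L(w) = 900/w²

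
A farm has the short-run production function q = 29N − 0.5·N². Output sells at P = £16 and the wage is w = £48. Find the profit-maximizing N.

The marginal product of N is MP_N = 29 − N.
A price-taking firm hires until the value of the marginal product equals the wage: P·MP_N = w, so 16·(29 − N) = 48.
Then 29 − N = 3, giving N = 26.

N* = 26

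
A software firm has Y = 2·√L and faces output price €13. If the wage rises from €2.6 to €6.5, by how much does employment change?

From P·MP_L = w with MP_L = L^(-1/2), the labor demand is L(w) = (13/w)^(2).
At w = 2.6: L = 25. At w = 6.5: L = 4.
ΔL = 4 − 25 = -21.

ΔL = -21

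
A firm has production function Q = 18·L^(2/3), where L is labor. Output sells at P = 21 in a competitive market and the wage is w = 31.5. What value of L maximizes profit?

MP_L = (2/3)·18·L^(-1/3) = 12·L^(-1/3).
Profit maximization for a price taker requires P·MP_L = w: 21·12·L^(-1/3) = 31.5.
So L^(-1/3) = 0.125, which gives L = 512.

L* = 512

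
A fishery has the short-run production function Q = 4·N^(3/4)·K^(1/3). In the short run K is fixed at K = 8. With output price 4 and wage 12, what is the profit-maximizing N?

With K = 8, MP_N = (3/4)·4·N^(-1/4)·8^(1/3) = 6·N^(-1/4).
Profit maximization for a price taker requires P·MP_N = w: 4·6·N^(-1/4) = 12.
So N^(-1/4) = 0.5, which gives N = 16.

N* = 16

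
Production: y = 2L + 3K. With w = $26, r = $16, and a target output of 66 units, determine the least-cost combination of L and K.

The inputs are perfect substitutes, so the firm uses whichever has the lower cost per unit of output.
Cost per unit of output via L is w/2 = 13; via K it is r/3 = 16/3. K is cheaper.
Producing y = 66 with K alone: L = 0, K = 22.

L* = 0, K* = 22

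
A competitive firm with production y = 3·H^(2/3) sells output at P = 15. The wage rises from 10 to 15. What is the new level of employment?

H* = 8

From P·MP_H = w with MP_H = 2·H^(-1/3), the labor demand is H(w) = (30/w)^(3).
At w = 10: H = 27. At w = 15: H = 8.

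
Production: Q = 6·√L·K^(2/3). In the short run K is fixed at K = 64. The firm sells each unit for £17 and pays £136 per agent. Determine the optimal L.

L* = 36

With K = 64, MP_L = (1/2)·6·L^(-1/2)·64^(2/3) = 48·L^(-1/2).
Profit maximization for a price taker requires P·MP_L = w: 17·48·L^(-1/2) = 136.
So L^(-1/2) = 1/6, which gives L = 36.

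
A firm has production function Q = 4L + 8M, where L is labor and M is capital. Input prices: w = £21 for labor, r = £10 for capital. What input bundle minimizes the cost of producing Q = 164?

L* = 0, M* = 20.5

The inputs are perfect substitutes, so the firm uses whichever has the lower cost per unit of output.
Cost per unit of output via L is w/4 = 5.25; via M it is r/8 = 1.25. M is cheaper.
Producing Q = 164 with M alone: L = 0, M = 20.5.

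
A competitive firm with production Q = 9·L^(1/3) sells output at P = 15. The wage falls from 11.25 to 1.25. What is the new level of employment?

L* = 216

From P·MP_L = w with MP_L = 3·L^(-2/3), the labor demand is L(w) = (45/w)^(3/2).
At w = 11.25: L = 8. At w = 1.25: L = 216.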